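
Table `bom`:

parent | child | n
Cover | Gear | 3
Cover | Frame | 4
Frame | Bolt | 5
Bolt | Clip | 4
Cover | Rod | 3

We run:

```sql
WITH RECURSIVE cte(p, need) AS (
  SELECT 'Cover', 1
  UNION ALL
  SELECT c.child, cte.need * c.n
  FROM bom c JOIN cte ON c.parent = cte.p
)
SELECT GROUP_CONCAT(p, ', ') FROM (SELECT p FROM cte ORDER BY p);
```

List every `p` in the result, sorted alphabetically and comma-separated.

Bolt, Clip, Cover, Frame, Gear, Rod

Base: (Cover, need=1).
Iteration 1: components of {Cover} -> Frame = 1*4 = 4, Gear = 1*3 = 3, Rod = 1*3 = 3.
Iteration 2: components of {Frame,Gear,Rod} -> Bolt = 4*5 = 20.
Iteration 3: components of {Bolt} -> Clip = 20*4 = 80.
Iteration 4: no further components; recursion stops.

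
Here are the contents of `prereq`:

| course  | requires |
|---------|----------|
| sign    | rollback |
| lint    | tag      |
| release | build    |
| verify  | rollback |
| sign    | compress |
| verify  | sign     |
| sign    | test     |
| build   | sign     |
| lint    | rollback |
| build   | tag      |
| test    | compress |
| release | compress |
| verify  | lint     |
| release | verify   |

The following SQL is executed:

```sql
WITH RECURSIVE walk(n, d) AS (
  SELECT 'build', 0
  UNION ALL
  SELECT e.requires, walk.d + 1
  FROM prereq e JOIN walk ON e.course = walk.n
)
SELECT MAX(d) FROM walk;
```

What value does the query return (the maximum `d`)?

3

Base: (build, d=0).
Iteration 1: edges from {build} -> (sign, d=1), (tag, d=1).
Iteration 2: edges from {sign,tag} -> (compress, d=2), (rollback, d=2), (test, d=2).
Iteration 3: edges from {compress,rollback,test} -> (compress, d=3).
Iteration 4: no outgoing edges from {compress}; recursion stops.
d values: 0, 1, 1, 2, 2, 2, 3; the maximum is 3.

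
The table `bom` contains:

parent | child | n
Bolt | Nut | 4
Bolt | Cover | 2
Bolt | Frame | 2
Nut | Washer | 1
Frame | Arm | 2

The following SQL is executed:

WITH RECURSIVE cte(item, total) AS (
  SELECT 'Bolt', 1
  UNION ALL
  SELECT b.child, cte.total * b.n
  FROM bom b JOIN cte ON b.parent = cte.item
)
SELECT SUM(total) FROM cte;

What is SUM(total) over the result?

Base: (Bolt, total=1).
Iteration 1: components of {Bolt} -> Cover = 1*2 = 2, Frame = 1*2 = 2, Nut = 1*4 = 4.
Iteration 2: components of {Cover,Frame,Nut} -> Arm = 2*2 = 4, Washer = 4*1 = 4.
Iteration 3: no further components; recursion stops.
SUM(total) = 1 + 4 + 2 + 2 + 4 + 4 = 17.

17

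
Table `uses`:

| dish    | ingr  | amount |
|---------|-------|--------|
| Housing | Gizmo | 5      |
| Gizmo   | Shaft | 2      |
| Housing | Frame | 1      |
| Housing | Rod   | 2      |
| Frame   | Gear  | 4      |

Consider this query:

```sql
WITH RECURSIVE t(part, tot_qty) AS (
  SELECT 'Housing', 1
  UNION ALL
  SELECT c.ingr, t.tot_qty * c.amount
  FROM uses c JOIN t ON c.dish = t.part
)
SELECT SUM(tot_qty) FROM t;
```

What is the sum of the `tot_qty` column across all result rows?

23

Base: (Housing, tot_qty=1).
Iteration 1: components of {Housing} -> Frame = 1*1 = 1, Gizmo = 1*5 = 5, Rod = 1*2 = 2.
Iteration 2: components of {Frame,Gizmo,Rod} -> Gear = 1*4 = 4, Shaft = 5*2 = 10.
Iteration 3: no further components; recursion stops.
SUM(tot_qty) = 1 + 5 + 1 + 2 + 10 + 4 = 23.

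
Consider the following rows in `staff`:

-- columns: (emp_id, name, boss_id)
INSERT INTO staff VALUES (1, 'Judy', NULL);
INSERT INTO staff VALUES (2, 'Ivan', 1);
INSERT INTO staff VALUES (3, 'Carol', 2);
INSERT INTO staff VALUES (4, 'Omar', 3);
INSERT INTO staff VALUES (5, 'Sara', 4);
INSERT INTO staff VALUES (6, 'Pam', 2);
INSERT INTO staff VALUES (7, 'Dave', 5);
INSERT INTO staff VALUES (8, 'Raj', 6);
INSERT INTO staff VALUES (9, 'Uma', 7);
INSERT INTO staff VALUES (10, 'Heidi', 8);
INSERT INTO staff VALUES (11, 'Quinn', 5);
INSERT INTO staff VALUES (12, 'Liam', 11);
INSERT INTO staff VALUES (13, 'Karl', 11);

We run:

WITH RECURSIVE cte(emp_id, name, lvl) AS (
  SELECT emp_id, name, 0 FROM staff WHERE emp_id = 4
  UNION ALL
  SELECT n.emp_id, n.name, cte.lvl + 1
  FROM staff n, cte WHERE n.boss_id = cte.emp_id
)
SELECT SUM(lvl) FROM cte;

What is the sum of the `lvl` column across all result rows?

Base: emp_id=4 (Omar) at lvl 0.
Iteration 1: rows with boss_id in {4} -> Sara (id 5, lvl 1).
Iteration 2: rows with boss_id in {5} -> Dave (id 7, lvl 2), Quinn (id 11, lvl 2).
Iteration 3: rows with boss_id in {7,11} -> Uma (id 9, lvl 3), Liam (id 12, lvl 3), Karl (id 13, lvl 3).
Iteration 4: no rows with boss_id in {9,12,13}; recursion stops.
SUM(lvl) = 0 + 1 + 2 + 2 + 3 + 3 + 3 = 14.

14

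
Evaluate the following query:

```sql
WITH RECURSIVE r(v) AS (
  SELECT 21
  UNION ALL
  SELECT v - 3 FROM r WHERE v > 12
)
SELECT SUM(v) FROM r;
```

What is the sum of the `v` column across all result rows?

Base: v=21.
Iteration 1: 21 > 12 holds -> v = 21 - 3 = 18.
Iteration 2: 18 > 12 holds -> v = 18 - 3 = 15.
Iteration 3: 15 > 12 holds -> v = 15 - 3 = 12.
Iteration 4: 12 > 12 fails; recursion stops.
SUM(v) = 21 + 18 + 15 + 12 = 66.

66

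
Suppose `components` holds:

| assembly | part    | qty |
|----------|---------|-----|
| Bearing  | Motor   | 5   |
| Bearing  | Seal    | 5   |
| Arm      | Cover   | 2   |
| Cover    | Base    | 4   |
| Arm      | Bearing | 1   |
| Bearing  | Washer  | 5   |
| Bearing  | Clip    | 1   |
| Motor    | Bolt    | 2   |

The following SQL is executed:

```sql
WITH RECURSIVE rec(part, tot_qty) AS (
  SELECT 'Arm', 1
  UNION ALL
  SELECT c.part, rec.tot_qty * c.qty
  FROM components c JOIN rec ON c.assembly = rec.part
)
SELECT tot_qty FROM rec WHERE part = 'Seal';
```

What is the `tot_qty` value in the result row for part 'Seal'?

Base: (Arm, tot_qty=1).
Iteration 1: components of {Arm} -> Bearing = 1*1 = 1, Cover = 1*2 = 2.
Iteration 2: components of {Bearing,Cover} -> Base = 2*4 = 8, Clip = 1*1 = 1, Motor = 1*5 = 5, Seal = 1*5 = 5, Washer = 1*5 = 5.
Iteration 3: components of {Base,Clip,Motor,Seal,Washer} -> Bolt = 5*2 = 10.
Iteration 4: no further components; recursion stops.

5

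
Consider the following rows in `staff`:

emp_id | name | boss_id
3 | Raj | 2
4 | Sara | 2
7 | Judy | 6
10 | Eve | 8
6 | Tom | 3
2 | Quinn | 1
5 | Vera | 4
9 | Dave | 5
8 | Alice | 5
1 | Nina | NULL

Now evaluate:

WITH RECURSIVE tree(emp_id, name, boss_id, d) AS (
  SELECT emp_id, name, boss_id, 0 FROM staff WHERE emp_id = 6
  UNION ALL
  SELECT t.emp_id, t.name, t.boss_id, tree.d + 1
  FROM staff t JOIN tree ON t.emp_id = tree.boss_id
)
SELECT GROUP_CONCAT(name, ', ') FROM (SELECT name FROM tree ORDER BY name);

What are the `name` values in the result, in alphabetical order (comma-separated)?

Nina, Quinn, Raj, Tom

Base: emp_id=6 (Tom), boss_id=3, d 0.
Iteration 1: join on emp_id=3 -> Raj (id 3, boss_id=2, d 1).
Iteration 2: join on emp_id=2 -> Quinn (id 2, boss_id=1, d 2).
Iteration 3: join on emp_id=1 -> Nina (id 1, boss_id=NULL, d 3).
Iteration 4: boss_id is NULL; no match; recursion stops.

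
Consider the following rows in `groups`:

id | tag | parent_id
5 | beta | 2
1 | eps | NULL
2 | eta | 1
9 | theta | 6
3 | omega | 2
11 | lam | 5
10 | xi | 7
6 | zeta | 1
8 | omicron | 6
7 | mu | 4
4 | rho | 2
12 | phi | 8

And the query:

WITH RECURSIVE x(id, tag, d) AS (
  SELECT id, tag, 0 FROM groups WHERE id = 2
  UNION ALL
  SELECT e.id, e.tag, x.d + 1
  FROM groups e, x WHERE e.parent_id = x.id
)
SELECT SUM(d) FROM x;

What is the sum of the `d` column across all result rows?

Base: id=2 (eta) at d 0.
Iteration 1: rows with parent_id in {2} -> omega (id 3, d 1), rho (id 4, d 1), beta (id 5, d 1).
Iteration 2: rows with parent_id in {3,4,5} -> mu (id 7, d 2), lam (id 11, d 2).
Iteration 3: rows with parent_id in {7,11} -> xi (id 10, d 3).
Iteration 4: no rows with parent_id in {10}; recursion stops.
SUM(d) = 0 + 1 + 1 + 1 + 2 + 2 + 3 = 10.

10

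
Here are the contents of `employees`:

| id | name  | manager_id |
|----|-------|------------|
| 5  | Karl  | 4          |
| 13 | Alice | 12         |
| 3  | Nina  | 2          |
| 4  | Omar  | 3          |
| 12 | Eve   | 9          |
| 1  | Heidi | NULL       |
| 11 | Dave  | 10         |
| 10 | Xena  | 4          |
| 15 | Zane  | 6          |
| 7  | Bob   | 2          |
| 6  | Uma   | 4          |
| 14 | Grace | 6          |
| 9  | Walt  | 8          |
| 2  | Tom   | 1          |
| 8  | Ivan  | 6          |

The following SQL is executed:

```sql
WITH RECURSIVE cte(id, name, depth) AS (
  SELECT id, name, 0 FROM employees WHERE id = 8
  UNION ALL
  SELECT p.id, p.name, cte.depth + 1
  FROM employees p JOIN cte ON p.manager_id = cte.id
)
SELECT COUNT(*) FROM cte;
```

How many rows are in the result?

4

Base: id=8 (Ivan) at depth 0.
Iteration 1: rows with manager_id in {8} -> Walt (id 9, depth 1).
Iteration 2: rows with manager_id in {9} -> Eve (id 12, depth 2).
Iteration 3: rows with manager_id in {12} -> Alice (id 13, depth 3).
Iteration 4: no rows with manager_id in {13}; recursion stops.
Total rows emitted: 4.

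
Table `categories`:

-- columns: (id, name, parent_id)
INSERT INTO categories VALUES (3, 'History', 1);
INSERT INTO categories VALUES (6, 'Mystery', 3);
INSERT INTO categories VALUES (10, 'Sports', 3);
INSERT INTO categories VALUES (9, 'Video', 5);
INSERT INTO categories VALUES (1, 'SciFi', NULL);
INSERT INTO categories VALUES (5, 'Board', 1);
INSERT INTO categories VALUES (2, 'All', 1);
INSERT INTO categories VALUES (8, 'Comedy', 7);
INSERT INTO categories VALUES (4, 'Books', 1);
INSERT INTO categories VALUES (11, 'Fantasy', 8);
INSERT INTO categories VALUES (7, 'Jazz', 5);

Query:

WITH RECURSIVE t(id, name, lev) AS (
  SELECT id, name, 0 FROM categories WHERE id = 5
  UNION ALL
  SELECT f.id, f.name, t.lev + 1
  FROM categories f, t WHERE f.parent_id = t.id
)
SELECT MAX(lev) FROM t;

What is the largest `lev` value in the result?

3

Base: id=5 (Board) at lev 0.
Iteration 1: rows with parent_id in {5} -> Jazz (id 7, lev 1), Video (id 9, lev 1).
Iteration 2: rows with parent_id in {7,9} -> Comedy (id 8, lev 2).
Iteration 3: rows with parent_id in {8} -> Fantasy (id 11, lev 3).
Iteration 4: no rows with parent_id in {11}; recursion stops.
lev values: 0, 1, 1, 2, 3; the maximum is 3.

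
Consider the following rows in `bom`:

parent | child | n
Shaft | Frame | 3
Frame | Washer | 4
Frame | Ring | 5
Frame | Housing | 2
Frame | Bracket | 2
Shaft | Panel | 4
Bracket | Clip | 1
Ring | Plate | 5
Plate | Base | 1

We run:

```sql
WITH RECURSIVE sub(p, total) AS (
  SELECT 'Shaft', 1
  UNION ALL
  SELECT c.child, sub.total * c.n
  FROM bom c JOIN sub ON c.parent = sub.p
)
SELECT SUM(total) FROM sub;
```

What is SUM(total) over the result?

Base: (Shaft, total=1).
Iteration 1: components of {Shaft} -> Frame = 1*3 = 3, Panel = 1*4 = 4.
Iteration 2: components of {Frame,Panel} -> Bracket = 3*2 = 6, Housing = 3*2 = 6, Ring = 3*5 = 15, Washer = 3*4 = 12.
Iteration 3: components of {Bracket,Housing,Ring,Washer} -> Clip = 6*1 = 6, Plate = 15*5 = 75.
Iteration 4: components of {Clip,Plate} -> Base = 75*1 = 75.
Iteration 5: no further components; recursion stops.
SUM(total) = 1 + 3 + 4 + 12 + 15 + 6 + 6 + 75 + 6 + 75 = 203.

203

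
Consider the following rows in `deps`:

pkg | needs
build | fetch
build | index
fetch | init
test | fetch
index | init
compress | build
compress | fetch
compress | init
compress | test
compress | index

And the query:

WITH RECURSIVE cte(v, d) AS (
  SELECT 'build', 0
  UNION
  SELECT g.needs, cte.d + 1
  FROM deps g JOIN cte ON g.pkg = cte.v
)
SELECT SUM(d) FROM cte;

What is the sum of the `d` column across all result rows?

Base: (build, d=0).
Iteration 1: edges from {build} -> (fetch, d=1), (index, d=1).
Iteration 2: edges from {fetch,index} -> (init, d=2). [UNION drops 1 duplicate row(s)]
Iteration 3: no outgoing edges from {init}; recursion stops.
SUM(d) = 0 + 1 + 1 + 2 = 4.

4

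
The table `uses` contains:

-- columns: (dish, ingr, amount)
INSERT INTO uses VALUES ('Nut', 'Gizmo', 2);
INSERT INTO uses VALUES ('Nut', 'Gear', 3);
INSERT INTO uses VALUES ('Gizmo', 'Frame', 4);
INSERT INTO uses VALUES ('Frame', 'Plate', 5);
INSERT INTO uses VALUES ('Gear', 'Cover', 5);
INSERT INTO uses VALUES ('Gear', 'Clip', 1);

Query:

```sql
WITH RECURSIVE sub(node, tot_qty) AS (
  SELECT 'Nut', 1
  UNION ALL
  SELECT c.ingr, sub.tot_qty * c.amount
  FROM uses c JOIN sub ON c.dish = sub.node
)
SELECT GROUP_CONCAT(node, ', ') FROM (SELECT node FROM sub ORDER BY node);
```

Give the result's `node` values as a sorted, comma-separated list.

Clip, Cover, Frame, Gear, Gizmo, Nut, Plate

Base: (Nut, tot_qty=1).
Iteration 1: components of {Nut} -> Gear = 1*3 = 3, Gizmo = 1*2 = 2.
Iteration 2: components of {Gear,Gizmo} -> Clip = 3*1 = 3, Cover = 3*5 = 15, Frame = 2*4 = 8.
Iteration 3: components of {Clip,Cover,Frame} -> Plate = 8*5 = 40.
Iteration 4: no further components; recursion stops.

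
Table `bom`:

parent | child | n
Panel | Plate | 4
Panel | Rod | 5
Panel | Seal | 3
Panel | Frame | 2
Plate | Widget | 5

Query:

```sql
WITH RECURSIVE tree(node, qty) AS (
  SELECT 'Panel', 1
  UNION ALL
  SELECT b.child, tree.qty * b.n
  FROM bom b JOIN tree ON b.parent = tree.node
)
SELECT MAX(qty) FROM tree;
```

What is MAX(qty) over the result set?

20

Base: (Panel, qty=1).
Iteration 1: components of {Panel} -> Frame = 1*2 = 2, Plate = 1*4 = 4, Rod = 1*5 = 5, Seal = 1*3 = 3.
Iteration 2: components of {Frame,Plate,Rod,Seal} -> Widget = 4*5 = 20.
Iteration 3: no further components; recursion stops.
qty values: 1, 4, 5, 3, 2, 20; the maximum is 20.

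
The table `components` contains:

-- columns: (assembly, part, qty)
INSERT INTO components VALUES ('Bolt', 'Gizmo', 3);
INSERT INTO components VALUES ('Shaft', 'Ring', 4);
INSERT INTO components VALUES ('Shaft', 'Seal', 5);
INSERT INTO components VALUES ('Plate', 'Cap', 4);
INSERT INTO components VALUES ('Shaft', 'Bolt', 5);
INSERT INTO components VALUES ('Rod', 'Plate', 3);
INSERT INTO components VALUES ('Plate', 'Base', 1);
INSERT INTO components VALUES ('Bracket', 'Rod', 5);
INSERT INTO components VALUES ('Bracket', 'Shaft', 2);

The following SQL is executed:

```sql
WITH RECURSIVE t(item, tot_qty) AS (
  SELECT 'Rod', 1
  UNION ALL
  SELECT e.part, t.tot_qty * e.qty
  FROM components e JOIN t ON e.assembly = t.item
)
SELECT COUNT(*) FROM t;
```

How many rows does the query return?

Base: (Rod, tot_qty=1).
Iteration 1: components of {Rod} -> Plate = 1*3 = 3.
Iteration 2: components of {Plate} -> Base = 3*1 = 3, Cap = 3*4 = 12.
Iteration 3: no further components; recursion stops.
Total rows emitted: 4.

4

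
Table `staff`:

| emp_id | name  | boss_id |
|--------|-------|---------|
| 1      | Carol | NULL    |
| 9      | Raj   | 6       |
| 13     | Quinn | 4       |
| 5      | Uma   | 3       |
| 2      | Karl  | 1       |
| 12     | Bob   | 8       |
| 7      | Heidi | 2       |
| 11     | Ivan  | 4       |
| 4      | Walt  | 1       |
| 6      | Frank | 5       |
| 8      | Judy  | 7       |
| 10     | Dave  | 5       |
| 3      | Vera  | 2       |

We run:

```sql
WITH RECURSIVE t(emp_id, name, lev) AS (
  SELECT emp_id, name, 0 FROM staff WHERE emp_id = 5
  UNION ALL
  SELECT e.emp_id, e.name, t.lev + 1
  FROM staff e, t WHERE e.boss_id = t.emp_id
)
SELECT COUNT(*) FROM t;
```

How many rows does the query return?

Base: emp_id=5 (Uma) at lev 0.
Iteration 1: rows with boss_id in {5} -> Frank (id 6, lev 1), Dave (id 10, lev 1).
Iteration 2: rows with boss_id in {6,10} -> Raj (id 9, lev 2).
Iteration 3: no rows with boss_id in {9}; recursion stops.
Total rows emitted: 4.

4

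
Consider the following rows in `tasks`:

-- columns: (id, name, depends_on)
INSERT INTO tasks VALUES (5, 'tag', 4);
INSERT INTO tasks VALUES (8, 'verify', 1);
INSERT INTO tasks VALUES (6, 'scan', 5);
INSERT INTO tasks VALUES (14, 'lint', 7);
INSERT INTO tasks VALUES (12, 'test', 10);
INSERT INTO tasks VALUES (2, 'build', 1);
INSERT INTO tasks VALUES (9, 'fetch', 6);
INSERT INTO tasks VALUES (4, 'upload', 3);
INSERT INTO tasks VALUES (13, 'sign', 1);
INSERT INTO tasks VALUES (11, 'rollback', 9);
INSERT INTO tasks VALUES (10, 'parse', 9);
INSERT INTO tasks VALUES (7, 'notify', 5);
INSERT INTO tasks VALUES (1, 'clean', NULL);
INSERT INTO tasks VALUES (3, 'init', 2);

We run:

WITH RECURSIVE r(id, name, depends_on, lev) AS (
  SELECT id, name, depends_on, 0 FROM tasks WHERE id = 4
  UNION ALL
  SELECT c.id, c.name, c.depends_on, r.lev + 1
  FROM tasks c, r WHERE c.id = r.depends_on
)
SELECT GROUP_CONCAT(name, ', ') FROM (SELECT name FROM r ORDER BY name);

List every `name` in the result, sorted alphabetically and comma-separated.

build, clean, init, upload

Base: id=4 (upload), depends_on=3, lev 0.
Iteration 1: join on id=3 -> init (id 3, depends_on=2, lev 1).
Iteration 2: join on id=2 -> build (id 2, depends_on=1, lev 2).
Iteration 3: join on id=1 -> clean (id 1, depends_on=NULL, lev 3).
Iteration 4: depends_on is NULL; no match; recursion stops.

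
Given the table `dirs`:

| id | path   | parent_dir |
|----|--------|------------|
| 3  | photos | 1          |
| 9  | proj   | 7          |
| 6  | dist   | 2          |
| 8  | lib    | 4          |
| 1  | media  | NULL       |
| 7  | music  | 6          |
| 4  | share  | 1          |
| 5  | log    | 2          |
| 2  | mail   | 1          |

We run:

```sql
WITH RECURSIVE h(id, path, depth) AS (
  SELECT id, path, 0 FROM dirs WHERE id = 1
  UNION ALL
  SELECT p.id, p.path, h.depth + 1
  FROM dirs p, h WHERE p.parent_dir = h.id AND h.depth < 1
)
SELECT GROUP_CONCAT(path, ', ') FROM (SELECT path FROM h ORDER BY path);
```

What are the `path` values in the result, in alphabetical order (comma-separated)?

mail, media, photos, share

Base: id=1 (media) at depth 0.
Iteration 1: rows with parent_dir in {1} -> mail (id 2, depth 1), photos (id 3, depth 1), share (id 4, depth 1).
Iteration 2: depth < 1 fails for all current rows; recursion stops.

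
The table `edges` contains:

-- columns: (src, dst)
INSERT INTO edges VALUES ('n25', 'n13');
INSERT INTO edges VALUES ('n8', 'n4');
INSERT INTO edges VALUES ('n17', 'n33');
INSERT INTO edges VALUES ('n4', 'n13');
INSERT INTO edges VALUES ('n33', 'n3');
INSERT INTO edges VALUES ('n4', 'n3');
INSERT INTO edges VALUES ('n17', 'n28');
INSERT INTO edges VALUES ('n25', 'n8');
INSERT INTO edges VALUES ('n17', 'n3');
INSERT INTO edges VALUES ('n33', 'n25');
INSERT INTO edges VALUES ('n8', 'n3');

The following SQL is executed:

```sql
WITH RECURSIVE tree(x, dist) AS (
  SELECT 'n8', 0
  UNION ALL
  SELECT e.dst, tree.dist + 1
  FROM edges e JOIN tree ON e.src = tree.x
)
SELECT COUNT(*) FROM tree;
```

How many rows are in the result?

5

Base: (n8, dist=0).
Iteration 1: edges from {n8} -> (n3, dist=1), (n4, dist=1).
Iteration 2: edges from {n3,n4} -> (n13, dist=2), (n3, dist=2).
Iteration 3: no outgoing edges from {n13,n3}; recursion stops.
Total rows emitted: 5.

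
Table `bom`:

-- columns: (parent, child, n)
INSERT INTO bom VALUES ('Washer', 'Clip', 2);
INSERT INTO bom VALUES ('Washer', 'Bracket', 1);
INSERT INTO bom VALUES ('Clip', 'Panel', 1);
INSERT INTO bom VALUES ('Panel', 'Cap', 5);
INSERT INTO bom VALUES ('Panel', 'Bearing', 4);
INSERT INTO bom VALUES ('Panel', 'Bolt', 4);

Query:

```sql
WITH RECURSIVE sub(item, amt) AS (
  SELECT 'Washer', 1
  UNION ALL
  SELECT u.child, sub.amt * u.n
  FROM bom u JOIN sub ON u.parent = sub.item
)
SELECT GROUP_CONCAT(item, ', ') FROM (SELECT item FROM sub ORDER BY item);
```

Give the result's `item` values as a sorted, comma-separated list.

Base: (Washer, amt=1).
Iteration 1: components of {Washer} -> Bracket = 1*1 = 1, Clip = 1*2 = 2.
Iteration 2: components of {Bracket,Clip} -> Panel = 2*1 = 2.
Iteration 3: components of {Panel} -> Bearing = 2*4 = 8, Bolt = 2*4 = 8, Cap = 2*5 = 10.
Iteration 4: no further components; recursion stops.

Bearing, Bolt, Bracket, Cap, Clip, Panel, Washer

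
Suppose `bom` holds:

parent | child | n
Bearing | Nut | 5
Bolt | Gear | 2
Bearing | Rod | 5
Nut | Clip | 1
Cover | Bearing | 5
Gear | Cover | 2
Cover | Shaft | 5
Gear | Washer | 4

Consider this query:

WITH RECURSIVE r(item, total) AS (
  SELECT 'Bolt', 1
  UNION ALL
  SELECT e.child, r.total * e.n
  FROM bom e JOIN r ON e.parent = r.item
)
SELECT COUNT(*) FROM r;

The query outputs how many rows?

Base: (Bolt, total=1).
Iteration 1: components of {Bolt} -> Gear = 1*2 = 2.
Iteration 2: components of {Gear} -> Cover = 2*2 = 4, Washer = 2*4 = 8.
Iteration 3: components of {Cover,Washer} -> Bearing = 4*5 = 20, Shaft = 4*5 = 20.
Iteration 4: components of {Bearing,Shaft} -> Nut = 20*5 = 100, Rod = 20*5 = 100.
Iteration 5: components of {Nut,Rod} -> Clip = 100*1 = 100.
Iteration 6: no further components; recursion stops.
Total rows emitted: 9.

9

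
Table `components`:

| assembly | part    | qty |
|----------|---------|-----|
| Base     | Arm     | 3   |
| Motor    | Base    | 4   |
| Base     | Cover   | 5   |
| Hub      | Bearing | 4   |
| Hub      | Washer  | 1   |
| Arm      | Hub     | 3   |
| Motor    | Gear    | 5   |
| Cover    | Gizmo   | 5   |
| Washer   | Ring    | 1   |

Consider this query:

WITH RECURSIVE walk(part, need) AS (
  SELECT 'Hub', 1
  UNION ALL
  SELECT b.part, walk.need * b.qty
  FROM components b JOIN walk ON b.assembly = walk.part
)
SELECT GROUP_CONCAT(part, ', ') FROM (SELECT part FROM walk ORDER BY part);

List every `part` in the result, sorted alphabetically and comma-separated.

Bearing, Hub, Ring, Washer

Base: (Hub, need=1).
Iteration 1: components of {Hub} -> Bearing = 1*4 = 4, Washer = 1*1 = 1.
Iteration 2: components of {Bearing,Washer} -> Ring = 1*1 = 1.
Iteration 3: no further components; recursion stops.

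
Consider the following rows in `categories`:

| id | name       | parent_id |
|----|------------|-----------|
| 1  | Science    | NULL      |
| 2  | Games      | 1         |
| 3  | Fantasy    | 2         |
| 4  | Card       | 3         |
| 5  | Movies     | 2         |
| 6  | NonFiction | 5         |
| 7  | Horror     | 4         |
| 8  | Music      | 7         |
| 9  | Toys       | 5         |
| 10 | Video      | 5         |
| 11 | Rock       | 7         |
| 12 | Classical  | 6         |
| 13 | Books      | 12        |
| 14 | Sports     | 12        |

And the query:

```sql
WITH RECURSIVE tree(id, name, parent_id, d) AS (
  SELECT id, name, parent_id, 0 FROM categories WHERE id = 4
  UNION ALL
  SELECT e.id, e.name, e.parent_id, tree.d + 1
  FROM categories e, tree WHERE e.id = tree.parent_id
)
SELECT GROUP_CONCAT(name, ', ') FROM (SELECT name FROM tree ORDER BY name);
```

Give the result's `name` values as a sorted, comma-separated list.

Card, Fantasy, Games, Science

Base: id=4 (Card), parent_id=3, d 0.
Iteration 1: join on id=3 -> Fantasy (id 3, parent_id=2, d 1).
Iteration 2: join on id=2 -> Games (id 2, parent_id=1, d 2).
Iteration 3: join on id=1 -> Science (id 1, parent_id=NULL, d 3).
Iteration 4: parent_id is NULL; no match; recursion stops.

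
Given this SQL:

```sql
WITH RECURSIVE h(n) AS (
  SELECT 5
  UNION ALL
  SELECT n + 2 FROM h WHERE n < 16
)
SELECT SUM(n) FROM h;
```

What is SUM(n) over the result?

Base: n=5.
Iteration 1: 5 < 16 holds -> n = 5 + 2 = 7.
Iteration 2: 7 < 16 holds -> n = 7 + 2 = 9.
Iteration 3: 9 < 16 holds -> n = 9 + 2 = 11.
Iteration 4: 11 < 16 holds -> n = 11 + 2 = 13.
Iteration 5: 13 < 16 holds -> n = 13 + 2 = 15.
Iteration 6: 15 < 16 holds -> n = 15 + 2 = 17.
Iteration 7: 17 < 16 fails; recursion stops.
SUM(n) = 5 + 7 + 9 + 11 + 13 + 15 + 17 = 77.

77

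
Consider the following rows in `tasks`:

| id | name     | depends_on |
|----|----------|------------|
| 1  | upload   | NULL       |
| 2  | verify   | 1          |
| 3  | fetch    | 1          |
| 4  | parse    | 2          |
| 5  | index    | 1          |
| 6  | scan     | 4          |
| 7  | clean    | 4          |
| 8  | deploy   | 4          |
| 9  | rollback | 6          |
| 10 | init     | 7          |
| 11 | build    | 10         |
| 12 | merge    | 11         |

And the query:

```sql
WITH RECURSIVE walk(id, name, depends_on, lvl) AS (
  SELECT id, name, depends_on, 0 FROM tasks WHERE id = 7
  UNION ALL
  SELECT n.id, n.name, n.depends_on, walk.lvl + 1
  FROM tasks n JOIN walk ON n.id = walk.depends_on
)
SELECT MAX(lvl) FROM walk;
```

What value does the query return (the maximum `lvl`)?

3

Base: id=7 (clean), depends_on=4, lvl 0.
Iteration 1: join on id=4 -> parse (id 4, depends_on=2, lvl 1).
Iteration 2: join on id=2 -> verify (id 2, depends_on=1, lvl 2).
Iteration 3: join on id=1 -> upload (id 1, depends_on=NULL, lvl 3).
Iteration 4: depends_on is NULL; no match; recursion stops.
lvl values: 0, 1, 2, 3; the maximum is 3.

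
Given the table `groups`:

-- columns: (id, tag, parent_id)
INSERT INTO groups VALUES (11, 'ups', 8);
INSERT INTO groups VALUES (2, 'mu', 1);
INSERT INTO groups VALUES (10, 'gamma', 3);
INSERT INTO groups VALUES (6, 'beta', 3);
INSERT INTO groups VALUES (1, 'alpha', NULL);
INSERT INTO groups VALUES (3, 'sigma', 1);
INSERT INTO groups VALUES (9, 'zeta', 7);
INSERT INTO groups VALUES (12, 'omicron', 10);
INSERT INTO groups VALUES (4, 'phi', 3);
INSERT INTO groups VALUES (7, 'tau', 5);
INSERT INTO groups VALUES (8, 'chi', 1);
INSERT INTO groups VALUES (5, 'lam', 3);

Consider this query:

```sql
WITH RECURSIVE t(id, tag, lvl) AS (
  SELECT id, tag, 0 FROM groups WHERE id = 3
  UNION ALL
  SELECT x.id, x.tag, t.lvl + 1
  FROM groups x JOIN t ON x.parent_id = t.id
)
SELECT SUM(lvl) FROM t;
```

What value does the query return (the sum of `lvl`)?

11

Base: id=3 (sigma) at lvl 0.
Iteration 1: rows with parent_id in {3} -> phi (id 4, lvl 1), lam (id 5, lvl 1), beta (id 6, lvl 1), gamma (id 10, lvl 1).
Iteration 2: rows with parent_id in {4,5,6,10} -> tau (id 7, lvl 2), omicron (id 12, lvl 2).
Iteration 3: rows with parent_id in {7,12} -> zeta (id 9, lvl 3).
Iteration 4: no rows with parent_id in {9}; recursion stops.
SUM(lvl) = 0 + 1 + 1 + 1 + 1 + 2 + 2 + 3 = 11.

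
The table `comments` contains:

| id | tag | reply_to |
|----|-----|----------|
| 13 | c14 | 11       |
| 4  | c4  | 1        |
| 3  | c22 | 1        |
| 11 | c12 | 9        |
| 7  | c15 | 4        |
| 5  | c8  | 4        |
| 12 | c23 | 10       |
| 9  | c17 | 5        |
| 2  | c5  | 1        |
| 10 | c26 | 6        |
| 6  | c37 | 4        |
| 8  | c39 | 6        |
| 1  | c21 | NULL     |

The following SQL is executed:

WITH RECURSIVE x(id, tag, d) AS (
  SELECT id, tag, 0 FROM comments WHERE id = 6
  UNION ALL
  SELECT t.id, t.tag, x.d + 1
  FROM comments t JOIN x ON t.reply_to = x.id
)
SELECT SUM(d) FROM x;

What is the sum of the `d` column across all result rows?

4

Base: id=6 (c37) at d 0.
Iteration 1: rows with reply_to in {6} -> c39 (id 8, d 1), c26 (id 10, d 1).
Iteration 2: rows with reply_to in {8,10} -> c23 (id 12, d 2).
Iteration 3: no rows with reply_to in {12}; recursion stops.
SUM(d) = 0 + 1 + 1 + 2 = 4.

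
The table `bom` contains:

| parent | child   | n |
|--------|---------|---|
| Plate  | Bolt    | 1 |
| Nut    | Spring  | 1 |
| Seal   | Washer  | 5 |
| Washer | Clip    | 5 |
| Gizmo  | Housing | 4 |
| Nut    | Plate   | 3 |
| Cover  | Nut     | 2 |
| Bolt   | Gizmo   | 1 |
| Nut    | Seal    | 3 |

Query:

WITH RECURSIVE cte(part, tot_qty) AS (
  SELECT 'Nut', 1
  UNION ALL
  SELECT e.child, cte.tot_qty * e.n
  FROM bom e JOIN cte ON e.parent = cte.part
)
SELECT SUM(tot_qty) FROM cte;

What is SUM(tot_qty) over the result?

Base: (Nut, tot_qty=1).
Iteration 1: components of {Nut} -> Plate = 1*3 = 3, Seal = 1*3 = 3, Spring = 1*1 = 1.
Iteration 2: components of {Plate,Seal,Spring} -> Bolt = 3*1 = 3, Washer = 3*5 = 15.
Iteration 3: components of {Bolt,Washer} -> Clip = 15*5 = 75, Gizmo = 3*1 = 3.
Iteration 4: components of {Clip,Gizmo} -> Housing = 3*4 = 12.
Iteration 5: no further components; recursion stops.
SUM(tot_qty) = 1 + 3 + 3 + 1 + 3 + 15 + 3 + 75 + 12 = 116.

116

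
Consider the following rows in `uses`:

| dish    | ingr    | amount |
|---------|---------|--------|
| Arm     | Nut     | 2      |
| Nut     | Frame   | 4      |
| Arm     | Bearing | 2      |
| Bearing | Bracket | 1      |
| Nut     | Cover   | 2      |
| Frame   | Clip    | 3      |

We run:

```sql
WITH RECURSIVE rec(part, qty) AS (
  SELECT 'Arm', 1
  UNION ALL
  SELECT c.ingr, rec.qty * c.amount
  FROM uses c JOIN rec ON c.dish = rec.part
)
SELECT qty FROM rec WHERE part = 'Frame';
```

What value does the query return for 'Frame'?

8

Base: (Arm, qty=1).
Iteration 1: components of {Arm} -> Bearing = 1*2 = 2, Nut = 1*2 = 2.
Iteration 2: components of {Bearing,Nut} -> Bracket = 2*1 = 2, Cover = 2*2 = 4, Frame = 2*4 = 8.
Iteration 3: components of {Bracket,Cover,Frame} -> Clip = 8*3 = 24.
Iteration 4: no further components; recursion stops.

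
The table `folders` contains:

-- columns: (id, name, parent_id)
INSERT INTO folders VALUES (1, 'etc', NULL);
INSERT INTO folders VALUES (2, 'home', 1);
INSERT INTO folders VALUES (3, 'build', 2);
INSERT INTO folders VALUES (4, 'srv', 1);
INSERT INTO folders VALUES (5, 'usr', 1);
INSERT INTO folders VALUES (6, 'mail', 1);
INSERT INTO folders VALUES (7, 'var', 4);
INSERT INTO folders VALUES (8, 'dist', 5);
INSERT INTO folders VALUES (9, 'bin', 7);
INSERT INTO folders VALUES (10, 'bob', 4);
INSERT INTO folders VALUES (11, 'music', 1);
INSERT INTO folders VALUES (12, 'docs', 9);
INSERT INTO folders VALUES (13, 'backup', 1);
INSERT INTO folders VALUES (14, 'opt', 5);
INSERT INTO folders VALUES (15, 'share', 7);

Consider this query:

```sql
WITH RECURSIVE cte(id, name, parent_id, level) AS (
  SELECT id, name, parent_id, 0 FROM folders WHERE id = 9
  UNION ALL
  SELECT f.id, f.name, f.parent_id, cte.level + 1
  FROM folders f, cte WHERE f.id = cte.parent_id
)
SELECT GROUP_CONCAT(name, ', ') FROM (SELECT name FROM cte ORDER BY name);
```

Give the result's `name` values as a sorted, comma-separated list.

bin, etc, srv, var

Base: id=9 (bin), parent_id=7, level 0.
Iteration 1: join on id=7 -> var (id 7, parent_id=4, level 1).
Iteration 2: join on id=4 -> srv (id 4, parent_id=1, level 2).
Iteration 3: join on id=1 -> etc (id 1, parent_id=NULL, level 3).
Iteration 4: parent_id is NULL; no match; recursion stops.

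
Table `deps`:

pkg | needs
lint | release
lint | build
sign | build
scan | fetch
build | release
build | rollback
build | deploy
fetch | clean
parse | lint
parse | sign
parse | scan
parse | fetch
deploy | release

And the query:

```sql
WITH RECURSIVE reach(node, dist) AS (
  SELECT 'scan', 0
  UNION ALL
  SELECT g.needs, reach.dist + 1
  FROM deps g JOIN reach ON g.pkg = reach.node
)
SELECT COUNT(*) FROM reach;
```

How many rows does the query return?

Base: (scan, dist=0).
Iteration 1: edges from {scan} -> (fetch, dist=1).
Iteration 2: edges from {fetch} -> (clean, dist=2).
Iteration 3: no outgoing edges from {clean}; recursion stops.
Total rows emitted: 3.

3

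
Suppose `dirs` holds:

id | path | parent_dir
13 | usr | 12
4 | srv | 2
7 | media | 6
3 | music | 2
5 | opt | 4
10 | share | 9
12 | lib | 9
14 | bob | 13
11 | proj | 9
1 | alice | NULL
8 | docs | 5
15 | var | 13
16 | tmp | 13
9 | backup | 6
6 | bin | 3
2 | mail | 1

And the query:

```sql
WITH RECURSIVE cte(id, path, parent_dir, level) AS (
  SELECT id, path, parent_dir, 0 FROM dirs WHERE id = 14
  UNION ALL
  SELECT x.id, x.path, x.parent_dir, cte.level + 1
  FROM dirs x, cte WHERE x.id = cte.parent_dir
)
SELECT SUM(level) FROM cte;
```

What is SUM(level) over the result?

28

Base: id=14 (bob), parent_dir=13, level 0.
Iteration 1: join on id=13 -> usr (id 13, parent_dir=12, level 1).
Iteration 2: join on id=12 -> lib (id 12, parent_dir=9, level 2).
Iteration 3: join on id=9 -> backup (id 9, parent_dir=6, level 3).
Iteration 4: join on id=6 -> bin (id 6, parent_dir=3, level 4).
Iteration 5: join on id=3 -> music (id 3, parent_dir=2, level 5).
Iteration 6: join on id=2 -> mail (id 2, parent_dir=1, level 6).
Iteration 7: join on id=1 -> alice (id 1, parent_dir=NULL, level 7).
Iteration 8: parent_dir is NULL; no match; recursion stops.
SUM(level) = 0 + 1 + 2 + 3 + 4 + 5 + 6 + 7 = 28.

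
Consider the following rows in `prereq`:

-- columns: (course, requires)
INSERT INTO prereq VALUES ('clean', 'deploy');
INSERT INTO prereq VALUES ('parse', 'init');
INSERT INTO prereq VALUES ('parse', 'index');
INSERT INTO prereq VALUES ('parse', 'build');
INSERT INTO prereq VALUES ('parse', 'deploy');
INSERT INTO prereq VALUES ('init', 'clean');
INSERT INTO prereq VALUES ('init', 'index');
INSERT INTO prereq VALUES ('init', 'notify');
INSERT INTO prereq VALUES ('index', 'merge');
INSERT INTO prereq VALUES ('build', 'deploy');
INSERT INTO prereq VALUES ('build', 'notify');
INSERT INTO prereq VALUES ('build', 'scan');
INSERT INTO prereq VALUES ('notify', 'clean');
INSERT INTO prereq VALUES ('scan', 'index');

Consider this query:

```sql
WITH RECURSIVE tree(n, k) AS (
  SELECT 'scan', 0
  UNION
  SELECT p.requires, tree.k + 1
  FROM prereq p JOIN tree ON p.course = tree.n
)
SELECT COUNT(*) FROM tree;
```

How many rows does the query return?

3

Base: (scan, k=0).
Iteration 1: edges from {scan} -> (index, k=1).
Iteration 2: edges from {index} -> (merge, k=2).
Iteration 3: no outgoing edges from {merge}; recursion stops.
Total rows emitted: 3.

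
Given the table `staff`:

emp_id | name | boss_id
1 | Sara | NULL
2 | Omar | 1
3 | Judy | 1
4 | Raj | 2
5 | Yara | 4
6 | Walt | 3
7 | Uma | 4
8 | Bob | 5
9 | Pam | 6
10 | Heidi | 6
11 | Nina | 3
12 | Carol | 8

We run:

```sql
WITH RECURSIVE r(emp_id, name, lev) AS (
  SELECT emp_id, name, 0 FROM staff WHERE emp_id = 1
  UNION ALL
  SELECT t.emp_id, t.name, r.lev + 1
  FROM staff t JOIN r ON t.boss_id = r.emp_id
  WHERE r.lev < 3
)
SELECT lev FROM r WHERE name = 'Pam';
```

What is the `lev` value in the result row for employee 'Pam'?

Base: emp_id=1 (Sara) at lev 0.
Iteration 1: rows with boss_id in {1} -> Omar (id 2, lev 1), Judy (id 3, lev 1).
Iteration 2: rows with boss_id in {2,3} -> Raj (id 4, lev 2), Walt (id 6, lev 2), Nina (id 11, lev 2).
Iteration 3: rows with boss_id in {4,6,11} -> Yara (id 5, lev 3), Uma (id 7, lev 3), Pam (id 9, lev 3), Heidi (id 10, lev 3).
Iteration 4: lev < 3 fails for all current rows; recursion stops.

3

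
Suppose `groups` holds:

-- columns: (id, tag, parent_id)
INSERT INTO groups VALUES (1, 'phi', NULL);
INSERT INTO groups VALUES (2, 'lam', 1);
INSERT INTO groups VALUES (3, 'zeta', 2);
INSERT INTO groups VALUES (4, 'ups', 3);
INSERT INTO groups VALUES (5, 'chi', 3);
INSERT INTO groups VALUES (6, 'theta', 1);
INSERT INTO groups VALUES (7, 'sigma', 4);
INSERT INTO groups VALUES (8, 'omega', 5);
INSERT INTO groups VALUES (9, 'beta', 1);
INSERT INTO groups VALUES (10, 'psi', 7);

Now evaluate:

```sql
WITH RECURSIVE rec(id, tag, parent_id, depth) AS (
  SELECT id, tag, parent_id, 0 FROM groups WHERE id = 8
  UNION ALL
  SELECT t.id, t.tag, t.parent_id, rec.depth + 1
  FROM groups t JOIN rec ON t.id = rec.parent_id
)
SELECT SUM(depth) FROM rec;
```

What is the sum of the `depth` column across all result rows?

Base: id=8 (omega), parent_id=5, depth 0.
Iteration 1: join on id=5 -> chi (id 5, parent_id=3, depth 1).
Iteration 2: join on id=3 -> zeta (id 3, parent_id=2, depth 2).
Iteration 3: join on id=2 -> lam (id 2, parent_id=1, depth 3).
Iteration 4: join on id=1 -> phi (id 1, parent_id=NULL, depth 4).
Iteration 5: parent_id is NULL; no match; recursion stops.
SUM(depth) = 0 + 1 + 2 + 3 + 4 = 10.

10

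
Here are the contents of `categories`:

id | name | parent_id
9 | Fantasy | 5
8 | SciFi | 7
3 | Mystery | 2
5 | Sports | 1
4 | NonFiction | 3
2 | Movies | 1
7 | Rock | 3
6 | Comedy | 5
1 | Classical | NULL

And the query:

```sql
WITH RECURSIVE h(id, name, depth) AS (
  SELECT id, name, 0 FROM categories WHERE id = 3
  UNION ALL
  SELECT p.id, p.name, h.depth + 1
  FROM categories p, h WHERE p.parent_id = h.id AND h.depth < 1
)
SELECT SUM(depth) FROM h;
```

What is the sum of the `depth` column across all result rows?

Base: id=3 (Mystery) at depth 0.
Iteration 1: rows with parent_id in {3} -> NonFiction (id 4, depth 1), Rock (id 7, depth 1).
Iteration 2: depth < 1 fails for all current rows; recursion stops.
SUM(depth) = 0 + 1 + 1 = 2.

2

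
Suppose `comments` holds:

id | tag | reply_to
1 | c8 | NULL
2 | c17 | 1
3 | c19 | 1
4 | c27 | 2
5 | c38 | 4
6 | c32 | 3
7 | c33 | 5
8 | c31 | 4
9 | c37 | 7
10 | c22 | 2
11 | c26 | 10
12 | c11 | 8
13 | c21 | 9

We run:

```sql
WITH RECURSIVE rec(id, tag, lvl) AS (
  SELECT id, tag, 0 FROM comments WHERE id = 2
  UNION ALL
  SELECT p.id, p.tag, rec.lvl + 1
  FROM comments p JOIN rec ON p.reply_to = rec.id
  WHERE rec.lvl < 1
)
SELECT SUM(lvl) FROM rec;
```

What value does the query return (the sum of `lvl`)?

2

Base: id=2 (c17) at lvl 0.
Iteration 1: rows with reply_to in {2} -> c27 (id 4, lvl 1), c22 (id 10, lvl 1).
Iteration 2: lvl < 1 fails for all current rows; recursion stops.
SUM(lvl) = 0 + 1 + 1 = 2.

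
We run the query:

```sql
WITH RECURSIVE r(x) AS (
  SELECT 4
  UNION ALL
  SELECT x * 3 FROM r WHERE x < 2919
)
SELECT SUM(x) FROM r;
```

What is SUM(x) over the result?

13120

Base: x=4.
Iteration 1: 4 < 2919 holds -> x = 4 * 3 = 12.
Iteration 2: 12 < 2919 holds -> x = 12 * 3 = 36.
Iteration 3: 36 < 2919 holds -> x = 36 * 3 = 108.
Iteration 4: 108 < 2919 holds -> x = 108 * 3 = 324.
Iteration 5: 324 < 2919 holds -> x = 324 * 3 = 972.
Iteration 6: 972 < 2919 holds -> x = 972 * 3 = 2916.
Iteration 7: 2916 < 2919 holds -> x = 2916 * 3 = 8748.
Iteration 8: 8748 < 2919 fails; recursion stops.
SUM(x) = 4 + 12 + 36 + 108 + 324 + 972 + 2916 + 8748 = 13120.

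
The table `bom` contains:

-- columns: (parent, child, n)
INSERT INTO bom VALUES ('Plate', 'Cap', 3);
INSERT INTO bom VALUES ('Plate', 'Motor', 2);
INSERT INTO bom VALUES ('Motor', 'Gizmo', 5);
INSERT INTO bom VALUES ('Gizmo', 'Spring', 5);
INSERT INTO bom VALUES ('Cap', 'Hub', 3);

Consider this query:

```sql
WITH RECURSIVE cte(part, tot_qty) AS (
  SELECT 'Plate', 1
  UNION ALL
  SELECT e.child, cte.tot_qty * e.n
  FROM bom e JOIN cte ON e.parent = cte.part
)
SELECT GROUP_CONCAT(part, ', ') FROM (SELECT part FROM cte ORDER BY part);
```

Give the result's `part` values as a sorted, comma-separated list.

Base: (Plate, tot_qty=1).
Iteration 1: components of {Plate} -> Cap = 1*3 = 3, Motor = 1*2 = 2.
Iteration 2: components of {Cap,Motor} -> Gizmo = 2*5 = 10, Hub = 3*3 = 9.
Iteration 3: components of {Gizmo,Hub} -> Spring = 10*5 = 50.
Iteration 4: no further components; recursion stops.

Cap, Gizmo, Hub, Motor, Plate, Spring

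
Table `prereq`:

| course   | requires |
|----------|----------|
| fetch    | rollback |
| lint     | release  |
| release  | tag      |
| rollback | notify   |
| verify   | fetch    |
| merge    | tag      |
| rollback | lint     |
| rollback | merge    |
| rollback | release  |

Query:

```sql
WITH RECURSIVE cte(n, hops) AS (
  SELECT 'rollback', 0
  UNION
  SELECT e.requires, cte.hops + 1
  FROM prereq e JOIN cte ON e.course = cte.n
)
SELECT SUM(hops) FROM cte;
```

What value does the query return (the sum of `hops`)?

11

Base: (rollback, hops=0).
Iteration 1: edges from {rollback} -> (lint, hops=1), (merge, hops=1), (notify, hops=1), (release, hops=1).
Iteration 2: edges from {lint,merge,notify,release} -> (release, hops=2), (tag, hops=2). [UNION drops 1 duplicate row(s)]
Iteration 3: edges from {release,tag} -> (tag, hops=3).
Iteration 4: no outgoing edges from {tag}; recursion stops.
SUM(hops) = 0 + 1 + 1 + 1 + 1 + 2 + 2 + 3 = 11.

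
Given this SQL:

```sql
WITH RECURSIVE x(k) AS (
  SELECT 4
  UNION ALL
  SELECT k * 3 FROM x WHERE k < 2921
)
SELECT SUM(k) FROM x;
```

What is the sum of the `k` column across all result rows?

13120

Base: k=4.
Iteration 1: 4 < 2921 holds -> k = 4 * 3 = 12.
Iteration 2: 12 < 2921 holds -> k = 12 * 3 = 36.
Iteration 3: 36 < 2921 holds -> k = 36 * 3 = 108.
Iteration 4: 108 < 2921 holds -> k = 108 * 3 = 324.
Iteration 5: 324 < 2921 holds -> k = 324 * 3 = 972.
Iteration 6: 972 < 2921 holds -> k = 972 * 3 = 2916.
Iteration 7: 2916 < 2921 holds -> k = 2916 * 3 = 8748.
Iteration 8: 8748 < 2921 fails; recursion stops.
SUM(k) = 4 + 12 + 36 + 108 + 324 + 972 + 2916 + 8748 = 13120.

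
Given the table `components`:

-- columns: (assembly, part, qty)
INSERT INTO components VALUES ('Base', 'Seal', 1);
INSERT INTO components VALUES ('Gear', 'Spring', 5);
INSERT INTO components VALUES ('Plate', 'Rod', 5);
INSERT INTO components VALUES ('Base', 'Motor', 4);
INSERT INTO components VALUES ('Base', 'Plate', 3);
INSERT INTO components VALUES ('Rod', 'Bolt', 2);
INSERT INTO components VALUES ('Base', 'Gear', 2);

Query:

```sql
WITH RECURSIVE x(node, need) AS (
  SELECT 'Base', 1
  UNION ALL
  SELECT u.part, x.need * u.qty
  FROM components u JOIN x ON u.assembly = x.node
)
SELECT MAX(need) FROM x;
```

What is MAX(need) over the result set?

30

Base: (Base, need=1).
Iteration 1: components of {Base} -> Gear = 1*2 = 2, Motor = 1*4 = 4, Plate = 1*3 = 3, Seal = 1*1 = 1.
Iteration 2: components of {Gear,Motor,Plate,Seal} -> Rod = 3*5 = 15, Spring = 2*5 = 10.
Iteration 3: components of {Rod,Spring} -> Bolt = 15*2 = 30.
Iteration 4: no further components; recursion stops.
need values: 1, 3, 1, 2, 4, 15, 10, 30; the maximum is 30.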